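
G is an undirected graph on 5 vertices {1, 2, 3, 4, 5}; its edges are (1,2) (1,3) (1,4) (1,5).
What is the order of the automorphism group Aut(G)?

24

Vertex 1 has degree 4 and every other vertex has degree 1, so G is the star K_{1,4} with centre 1. Any automorphism fixes the centre and permutes the 4 leaves freely, so Aut(G) ≅ S_4 of order 4! = 24.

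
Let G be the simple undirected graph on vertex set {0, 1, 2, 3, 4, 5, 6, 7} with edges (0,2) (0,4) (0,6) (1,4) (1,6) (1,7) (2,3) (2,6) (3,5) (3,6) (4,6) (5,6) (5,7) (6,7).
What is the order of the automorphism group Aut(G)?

14

Vertex 6 is the unique vertex of degree 7; the remaining 7 vertices each have degree 3 and induce a cycle, so G is the wheel on 8 vertices with hub 6. With the hub fixed, the remaining symmetry is that of the rim cycle C_7, giving the dihedral group D_7.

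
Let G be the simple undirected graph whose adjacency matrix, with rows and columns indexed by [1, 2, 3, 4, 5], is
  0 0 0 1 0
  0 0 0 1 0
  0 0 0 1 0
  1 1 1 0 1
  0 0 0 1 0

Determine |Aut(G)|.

Vertex 4 has degree 4 and every other vertex has degree 1, so G is the star K_{1,4} with centre 4. The 4 leaves are pairwise interchangeable while the centre is fixed, giving Aut(G) = S_4.

24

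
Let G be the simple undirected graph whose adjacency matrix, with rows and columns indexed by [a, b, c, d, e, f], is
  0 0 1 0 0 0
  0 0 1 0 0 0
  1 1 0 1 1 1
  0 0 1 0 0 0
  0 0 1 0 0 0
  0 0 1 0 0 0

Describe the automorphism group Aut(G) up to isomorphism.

Vertex c has degree 5 and every other vertex has degree 1, so G is the star K_{1,5} with centre c. The 5 leaves are pairwise interchangeable while the centre is fixed, giving Aut(G) = S_5.

the symmetric group on 5 letters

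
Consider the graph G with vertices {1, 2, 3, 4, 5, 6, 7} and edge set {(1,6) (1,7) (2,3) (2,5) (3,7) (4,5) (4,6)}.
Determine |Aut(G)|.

G is 2-regular and connected on 7 vertices, i.e. the cycle C_7. C_7 has 7 rotations and 7 reflections, so Aut(C_7) ≅ D_7 of order 14.

14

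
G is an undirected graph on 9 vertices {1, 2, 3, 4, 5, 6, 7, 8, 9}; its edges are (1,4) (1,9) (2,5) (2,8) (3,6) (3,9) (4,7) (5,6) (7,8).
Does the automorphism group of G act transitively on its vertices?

Yes

G is 2-regular and connected on 9 vertices, i.e. the cycle C_9. The automorphisms of the 9-cycle are exactly the symmetries of a regular 9-gon: the dihedral group D_9, |D_9| = 18. Under this action every vertex can be carried to every other, so G is vertex-transitive.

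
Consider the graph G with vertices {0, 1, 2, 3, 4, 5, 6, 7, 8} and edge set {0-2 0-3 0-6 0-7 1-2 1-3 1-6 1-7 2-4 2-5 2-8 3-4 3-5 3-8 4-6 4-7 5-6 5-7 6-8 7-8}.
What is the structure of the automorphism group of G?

The vertices split by degree into {2, 3, 6, 7} (degree 5) and {0, 1, 4, 5, 8} (degree 4); every edge runs between the two parts, so G is the complete bipartite graph K_{4,5}. Automorphisms preserve the bipartition setwise (since the parts differ in size) and act as S_4 × S_5 within it; |Aut| = 2880.

S_4 × S_5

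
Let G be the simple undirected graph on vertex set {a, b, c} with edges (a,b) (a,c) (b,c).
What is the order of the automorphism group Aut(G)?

6

All 3 vertices are pairwise adjacent: G = K_3. Any permutation of the 3 vertices preserves K_3, so Aut(K_3) = S_3 of order 3! = 6.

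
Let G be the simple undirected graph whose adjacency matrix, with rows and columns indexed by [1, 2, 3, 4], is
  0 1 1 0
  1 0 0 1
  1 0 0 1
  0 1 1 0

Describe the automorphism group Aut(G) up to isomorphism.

G is 2-regular and bipartite on 2^2 = 4 vertices with girth 4; it is the hypercube graph Q_2. Aut(Q_2) consists of the signed permutations of the 2 coordinate axes: 2! permutations times 2^2 sign flips, so |Aut| = 2^2·2! = 8.

the dihedral group of order 8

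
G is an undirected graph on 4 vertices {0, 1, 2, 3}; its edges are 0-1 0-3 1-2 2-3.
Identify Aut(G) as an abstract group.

G is 2-regular and bipartite on 2^2 = 4 vertices with girth 4; it is the hypercube graph Q_2. The symmetry group of the 2-cube is the hyperoctahedral group B_2 = Z_2 ≀ S_2, of order 2^2·2! = 8.

D_4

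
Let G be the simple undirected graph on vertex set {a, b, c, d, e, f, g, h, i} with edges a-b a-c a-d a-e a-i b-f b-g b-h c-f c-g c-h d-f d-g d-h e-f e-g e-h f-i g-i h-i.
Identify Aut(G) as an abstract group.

The vertices split by degree into {a, f, g, h} (degree 5) and {b, c, d, e, i} (degree 4); every edge runs between the two parts, so G is the complete bipartite graph K_{4,5}. The parts have unequal sizes, so no automorphism swaps them; each part is permuted independently, giving S_4 × S_5 of order 4!·5! = 2880.

S_4 × S_5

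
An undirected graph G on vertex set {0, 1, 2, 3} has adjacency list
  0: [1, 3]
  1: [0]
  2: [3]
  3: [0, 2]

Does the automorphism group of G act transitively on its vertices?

No

Automorphisms preserve degree, but G has vertices of degree 1 and vertices of degree 2; no automorphism maps one to the other, so G is not vertex-transitive.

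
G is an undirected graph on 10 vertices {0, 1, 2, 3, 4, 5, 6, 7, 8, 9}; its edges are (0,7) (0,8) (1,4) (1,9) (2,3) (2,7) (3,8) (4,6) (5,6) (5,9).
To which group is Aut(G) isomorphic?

G has two connected components, {1, 4, 5, 6, 9} and {0, 2, 3, 7, 8}; each is 2-regular, so G = C_5 ⊔ C_5. Aut of a disjoint union of two copies of C_5 is the wreath product D_5 ≀ Z_2, of order 2·10² = 200.

(D_5 × D_5) ⋊ Z_2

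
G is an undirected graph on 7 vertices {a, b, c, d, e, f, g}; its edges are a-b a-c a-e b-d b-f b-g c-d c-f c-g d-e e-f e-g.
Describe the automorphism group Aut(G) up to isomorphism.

S_3 × S_4

The vertices split by degree into {b, c, e} (degree 4) and {a, d, f, g} (degree 3); every edge runs between the two parts, so G is the complete bipartite graph K_{3,4}. Automorphisms preserve the bipartition setwise (since the parts differ in size) and act as S_3 × S_4 within it; |Aut| = 144.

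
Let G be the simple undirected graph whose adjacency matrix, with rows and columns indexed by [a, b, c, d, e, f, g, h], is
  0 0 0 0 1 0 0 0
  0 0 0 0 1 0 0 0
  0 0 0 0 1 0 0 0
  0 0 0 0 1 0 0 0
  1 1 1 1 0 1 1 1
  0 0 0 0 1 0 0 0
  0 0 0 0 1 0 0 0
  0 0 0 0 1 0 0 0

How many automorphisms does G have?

Vertex e has degree 7 and every other vertex has degree 1, so G is the star K_{1,7} with centre e. The 7 leaves are pairwise interchangeable while the centre is fixed, giving Aut(G) = S_7.

5040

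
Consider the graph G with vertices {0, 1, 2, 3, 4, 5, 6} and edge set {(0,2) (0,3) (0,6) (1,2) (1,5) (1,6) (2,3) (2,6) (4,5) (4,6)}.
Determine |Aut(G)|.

1

The degree sequence is [3, 3, 4, 2, 2, 2, 4]. Checking the degree-preserving permutations of the vertex set shows that none except the identity preserves every edge, so Aut(G) is trivial.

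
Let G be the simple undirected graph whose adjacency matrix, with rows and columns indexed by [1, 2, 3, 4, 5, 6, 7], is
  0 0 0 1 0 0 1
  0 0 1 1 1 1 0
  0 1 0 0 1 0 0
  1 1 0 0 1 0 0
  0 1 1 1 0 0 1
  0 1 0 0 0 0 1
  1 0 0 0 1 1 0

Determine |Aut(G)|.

Degrees alone do not determine every vertex (e.g. 1 and 3 both have degree 2), but their neighbour-degree multisets differ: N(1) has degrees [3, 3] while N(3) has degrees [4, 4]. Repeating this refinement separates all vertices, so the only automorphism is the identity.

1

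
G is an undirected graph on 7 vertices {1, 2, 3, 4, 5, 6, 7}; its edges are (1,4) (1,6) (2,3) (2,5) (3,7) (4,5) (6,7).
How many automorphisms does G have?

14

Every vertex has degree 2 and the graph is connected, so G is the 7-cycle C_7. The automorphisms of the 7-cycle are exactly the symmetries of a regular 7-gon: the dihedral group D_7, |D_7| = 14.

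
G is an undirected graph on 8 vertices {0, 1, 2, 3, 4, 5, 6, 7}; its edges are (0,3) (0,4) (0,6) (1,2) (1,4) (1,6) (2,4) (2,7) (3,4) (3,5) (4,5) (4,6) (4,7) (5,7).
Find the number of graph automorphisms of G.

14

Vertex 4 is the unique vertex of degree 7; the remaining 7 vertices each have degree 3 and induce a cycle, so G is the wheel on 8 vertices with hub 4. With the hub fixed, the remaining symmetry is that of the rim cycle C_7, giving the dihedral group D_7.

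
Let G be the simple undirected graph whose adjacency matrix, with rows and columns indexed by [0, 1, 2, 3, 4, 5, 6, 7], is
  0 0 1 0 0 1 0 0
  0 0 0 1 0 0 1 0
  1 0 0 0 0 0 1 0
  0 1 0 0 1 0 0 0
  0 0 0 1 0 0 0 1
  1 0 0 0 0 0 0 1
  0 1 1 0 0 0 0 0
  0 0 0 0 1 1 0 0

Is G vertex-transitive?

Every vertex has degree 2 and the graph is connected, so G is the 8-cycle C_8. The automorphisms of the 8-cycle are exactly the symmetries of a regular 8-gon: the dihedral group D_8, |D_8| = 16. This group acts transitively on the 8 vertices.

Yes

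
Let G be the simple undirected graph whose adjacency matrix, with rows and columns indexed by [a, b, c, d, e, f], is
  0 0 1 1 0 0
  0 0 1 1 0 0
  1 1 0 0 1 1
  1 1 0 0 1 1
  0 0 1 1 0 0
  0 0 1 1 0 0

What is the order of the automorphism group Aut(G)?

48

The vertices split by degree into {c, d} (degree 4) and {a, b, e, f} (degree 2); every edge runs between the two parts, so G is the complete bipartite graph K_{2,4}. Automorphisms preserve the bipartition setwise (since the parts differ in size) and act as S_4 × S_2 within it; |Aut| = 48.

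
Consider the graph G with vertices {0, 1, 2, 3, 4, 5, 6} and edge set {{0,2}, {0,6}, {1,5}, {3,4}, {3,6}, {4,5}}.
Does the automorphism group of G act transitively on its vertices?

No

Automorphisms preserve degree, but G has vertices of degree 1 and vertices of degree 2; no automorphism maps one to the other, so G is not vertex-transitive.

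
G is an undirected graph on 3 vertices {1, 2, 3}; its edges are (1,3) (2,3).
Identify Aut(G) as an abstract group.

the cyclic group of order 2

The degree sequence is [1, 1, 2]; the two degree-1 vertices 1 and 2 are the ends of a path, so G = P_3. A path has exactly one nontrivial symmetry — reversal — giving Aut(G) of order 2.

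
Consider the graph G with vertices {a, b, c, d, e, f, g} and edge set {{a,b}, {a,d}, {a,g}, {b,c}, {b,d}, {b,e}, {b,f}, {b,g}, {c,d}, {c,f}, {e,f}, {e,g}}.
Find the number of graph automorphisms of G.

12

Vertex b is the unique vertex of degree 6; the remaining 6 vertices each have degree 3 and induce a cycle, so G is the wheel on 7 vertices with hub b. Every automorphism fixes the hub and acts on the rim 6-cycle, so Aut(G) ≅ Aut(C_6) = D_6 of order 12.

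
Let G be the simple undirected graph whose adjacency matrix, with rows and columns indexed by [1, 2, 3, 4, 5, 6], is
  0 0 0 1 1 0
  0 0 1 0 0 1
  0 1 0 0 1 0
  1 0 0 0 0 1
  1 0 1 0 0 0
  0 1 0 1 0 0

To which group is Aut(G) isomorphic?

D_6

Every vertex has degree 2 and the graph is connected, so G is the 6-cycle C_6. C_6 has 6 rotations and 6 reflections, so Aut(C_6) ≅ D_6 of order 12.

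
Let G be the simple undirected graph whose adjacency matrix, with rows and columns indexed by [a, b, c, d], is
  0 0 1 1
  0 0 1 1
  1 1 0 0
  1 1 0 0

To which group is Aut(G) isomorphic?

Z_2^2 ⋊ S_2

G is 2-regular and bipartite on 2^2 = 4 vertices with girth 4; it is the hypercube graph Q_2. Aut(Q_2) consists of the signed permutations of the 2 coordinate axes: 2! permutations times 2^2 sign flips, so |Aut| = 2^2·2! = 8.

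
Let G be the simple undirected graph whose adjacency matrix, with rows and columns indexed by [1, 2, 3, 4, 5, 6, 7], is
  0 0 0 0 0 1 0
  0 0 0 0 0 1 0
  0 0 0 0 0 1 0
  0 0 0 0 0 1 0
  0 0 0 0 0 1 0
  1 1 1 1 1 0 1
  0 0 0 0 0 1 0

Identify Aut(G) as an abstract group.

the symmetric group on 6 letters

Vertex 6 has degree 6 and every other vertex has degree 1, so G is the star K_{1,6} with centre 6. Any automorphism fixes the centre and permutes the 6 leaves freely, so Aut(G) ≅ S_6 of order 6! = 720.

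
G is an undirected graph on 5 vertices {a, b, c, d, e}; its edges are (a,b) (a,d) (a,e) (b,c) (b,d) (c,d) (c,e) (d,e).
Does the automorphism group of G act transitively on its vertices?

No

Vertex d is the only vertex of degree 4, so every automorphism fixes it; G is not vertex-transitive.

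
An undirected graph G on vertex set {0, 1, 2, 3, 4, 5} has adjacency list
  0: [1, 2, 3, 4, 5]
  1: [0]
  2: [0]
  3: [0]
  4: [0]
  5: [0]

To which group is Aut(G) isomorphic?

Vertex 0 has degree 5 and every other vertex has degree 1, so G is the star K_{1,5} with centre 0. Any automorphism fixes the centre and permutes the 5 leaves freely, so Aut(G) ≅ S_5 of order 5! = 120.

the symmetric group on 5 letters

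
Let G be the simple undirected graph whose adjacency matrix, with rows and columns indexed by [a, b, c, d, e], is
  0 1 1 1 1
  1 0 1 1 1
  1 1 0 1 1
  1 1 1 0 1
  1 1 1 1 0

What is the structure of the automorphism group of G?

Every vertex has degree 4, so G is the complete graph K_5. Every bijection on the vertex set is an automorphism of K_5; hence Aut(K_5) ≅ S_5, order 120.

S_5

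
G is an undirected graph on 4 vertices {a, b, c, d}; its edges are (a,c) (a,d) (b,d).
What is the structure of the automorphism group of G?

The degree sequence is [2, 1, 1, 2]; the two degree-1 vertices b and c are the ends of a path, so G = P_4. The only nontrivial automorphism of a path is the end-to-end reflection, so Aut(G) ≅ Z_2.

the cyclic group of order 2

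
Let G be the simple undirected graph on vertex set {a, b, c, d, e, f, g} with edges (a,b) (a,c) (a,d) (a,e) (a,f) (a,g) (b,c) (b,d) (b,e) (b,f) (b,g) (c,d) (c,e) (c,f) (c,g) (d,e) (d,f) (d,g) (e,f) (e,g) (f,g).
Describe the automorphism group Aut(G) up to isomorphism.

S_7

Every vertex has degree 6, so G is the complete graph K_7. Any permutation of the 7 vertices preserves K_7, so Aut(K_7) = S_7 of order 7! = 5040.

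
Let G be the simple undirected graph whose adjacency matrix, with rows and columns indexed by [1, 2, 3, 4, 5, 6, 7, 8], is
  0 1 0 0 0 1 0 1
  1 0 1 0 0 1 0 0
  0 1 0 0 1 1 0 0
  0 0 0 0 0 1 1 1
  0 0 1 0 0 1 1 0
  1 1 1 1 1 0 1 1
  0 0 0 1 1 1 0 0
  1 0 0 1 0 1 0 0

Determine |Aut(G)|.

Vertex 6 is the unique vertex of degree 7; the remaining 7 vertices each have degree 3 and induce a cycle, so G is the wheel on 8 vertices with hub 6. With the hub fixed, the remaining symmetry is that of the rim cycle C_7, giving the dihedral group D_7.

14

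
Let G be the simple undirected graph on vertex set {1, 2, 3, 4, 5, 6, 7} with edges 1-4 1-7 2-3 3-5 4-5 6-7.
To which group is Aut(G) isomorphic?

C_2

The degree sequence is [2, 1, 2, 2, 2, 1, 2]; the two degree-1 vertices 2 and 6 are the ends of a path, so G = P_7. The only nontrivial automorphism of a path is the end-to-end reflection, so Aut(G) ≅ Z_2.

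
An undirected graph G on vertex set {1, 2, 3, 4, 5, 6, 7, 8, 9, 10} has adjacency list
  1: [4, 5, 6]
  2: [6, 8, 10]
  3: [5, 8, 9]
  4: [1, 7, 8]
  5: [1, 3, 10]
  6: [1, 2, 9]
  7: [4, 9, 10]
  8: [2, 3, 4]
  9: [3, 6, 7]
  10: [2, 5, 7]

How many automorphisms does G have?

120

G is 3-regular on 10 vertices with no triangles and no 4-cycles (girth 5): this is the Petersen graph. Viewing the Petersen graph as the Kneser graph K(5,2) — vertices are 2-subsets of {1,…,5}, edges join disjoint pairs — its automorphisms are exactly the permutations of the 5-element set, so Aut ≅ S_5 of order 120.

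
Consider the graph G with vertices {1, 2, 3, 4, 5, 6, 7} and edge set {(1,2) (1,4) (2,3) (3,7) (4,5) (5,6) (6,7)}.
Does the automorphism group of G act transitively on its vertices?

Yes

Every vertex has degree 2 and the graph is connected, so G is the 7-cycle C_7. The automorphisms of the 7-cycle are exactly the symmetries of a regular 7-gon: the dihedral group D_7, |D_7| = 14. This group acts transitively on the 7 vertices.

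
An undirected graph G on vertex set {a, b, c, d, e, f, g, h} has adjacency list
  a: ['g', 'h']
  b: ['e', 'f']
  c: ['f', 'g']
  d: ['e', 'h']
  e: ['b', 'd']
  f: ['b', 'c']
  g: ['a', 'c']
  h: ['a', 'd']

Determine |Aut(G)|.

Every vertex has degree 2 and the graph is connected, so G is the 8-cycle C_8. The automorphisms of the 8-cycle are exactly the symmetries of a regular 8-gon: the dihedral group D_8, |D_8| = 16.

16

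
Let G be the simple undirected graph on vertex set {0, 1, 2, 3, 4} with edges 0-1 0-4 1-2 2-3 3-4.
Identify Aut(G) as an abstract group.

D_5

G is 2-regular and connected on 5 vertices, i.e. the cycle C_5. The automorphisms of the 5-cycle are exactly the symmetries of a regular 5-gon: the dihedral group D_5, |D_5| = 10.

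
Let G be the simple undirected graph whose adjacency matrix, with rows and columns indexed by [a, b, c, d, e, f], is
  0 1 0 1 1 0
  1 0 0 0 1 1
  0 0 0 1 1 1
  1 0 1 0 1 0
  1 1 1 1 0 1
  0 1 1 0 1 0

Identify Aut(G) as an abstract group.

the dihedral group of order 10

Vertex e is the unique vertex of degree 5; the remaining 5 vertices each have degree 3 and induce a cycle, so G is the wheel on 6 vertices with hub e. Every automorphism fixes the hub and acts on the rim 5-cycle, so Aut(G) ≅ Aut(C_5) = D_5 of order 10.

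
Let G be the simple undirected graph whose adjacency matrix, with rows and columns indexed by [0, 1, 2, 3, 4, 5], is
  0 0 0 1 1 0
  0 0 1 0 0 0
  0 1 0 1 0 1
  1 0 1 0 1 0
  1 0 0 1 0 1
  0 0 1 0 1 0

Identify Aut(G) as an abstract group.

The degree sequence is [2, 1, 3, 3, 3, 2]. Checking the degree-preserving permutations of the vertex set shows that none except the identity preserves every edge, so Aut(G) is trivial.

1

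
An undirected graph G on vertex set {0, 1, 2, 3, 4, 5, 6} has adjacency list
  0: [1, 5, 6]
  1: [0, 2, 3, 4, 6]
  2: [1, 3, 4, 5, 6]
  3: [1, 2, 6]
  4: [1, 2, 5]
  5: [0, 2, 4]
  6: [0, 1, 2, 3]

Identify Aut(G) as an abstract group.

the trivial group

The degree sequence is [3, 5, 5, 3, 3, 3, 4]. Checking the degree-preserving permutations of the vertex set shows that none except the identity preserves every edge, so Aut(G) is trivial.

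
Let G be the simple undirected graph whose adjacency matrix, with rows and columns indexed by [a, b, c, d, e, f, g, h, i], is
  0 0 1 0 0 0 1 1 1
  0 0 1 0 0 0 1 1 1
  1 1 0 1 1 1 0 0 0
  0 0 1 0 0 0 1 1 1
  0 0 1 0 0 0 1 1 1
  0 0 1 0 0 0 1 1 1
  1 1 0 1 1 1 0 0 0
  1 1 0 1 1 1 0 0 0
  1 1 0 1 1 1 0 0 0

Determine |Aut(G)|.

2880

The vertices split by degree into {c, g, h, i} (degree 5) and {a, b, d, e, f} (degree 4); every edge runs between the two parts, so G is the complete bipartite graph K_{4,5}. Automorphisms preserve the bipartition setwise (since the parts differ in size) and act as S_5 × S_4 within it; |Aut| = 2880.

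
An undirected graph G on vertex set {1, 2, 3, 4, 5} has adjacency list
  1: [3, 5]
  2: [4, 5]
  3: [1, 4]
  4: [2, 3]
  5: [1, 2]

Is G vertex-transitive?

Every vertex has degree 2 and the graph is connected, so G is the 5-cycle C_5. The automorphisms of the 5-cycle are exactly the symmetries of a regular 5-gon: the dihedral group D_5, |D_5| = 10. This group acts transitively on the 5 vertices.

Yes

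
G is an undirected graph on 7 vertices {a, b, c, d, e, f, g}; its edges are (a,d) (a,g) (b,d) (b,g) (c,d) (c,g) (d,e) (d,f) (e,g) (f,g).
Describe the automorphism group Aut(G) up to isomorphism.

S_2 × S_5

The vertices split by degree into {d, g} (degree 5) and {a, b, c, e, f} (degree 2); every edge runs between the two parts, so G is the complete bipartite graph K_{2,5}. Automorphisms preserve the bipartition setwise (since the parts differ in size) and act as S_2 × S_5 within it; |Aut| = 240.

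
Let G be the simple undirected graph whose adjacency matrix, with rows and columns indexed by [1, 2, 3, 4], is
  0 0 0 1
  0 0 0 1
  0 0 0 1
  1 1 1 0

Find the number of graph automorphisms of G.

Vertex 4 has degree 3 and every other vertex has degree 1, so G is the star K_{1,3} with centre 4. The 3 leaves are pairwise interchangeable while the centre is fixed, giving Aut(G) = S_3.

6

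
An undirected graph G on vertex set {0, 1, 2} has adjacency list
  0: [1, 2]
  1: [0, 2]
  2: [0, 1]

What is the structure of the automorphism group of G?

the symmetric group on 3 letters

All 3 vertices are pairwise adjacent: G = K_3. Every bijection on the vertex set is an automorphism of K_3; hence Aut(K_3) ≅ S_3, order 6.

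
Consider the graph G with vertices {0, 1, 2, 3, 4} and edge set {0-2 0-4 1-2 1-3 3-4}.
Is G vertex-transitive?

Yes

Every vertex has degree 2 and the graph is connected, so G is the 5-cycle C_5. The automorphisms of the 5-cycle are exactly the symmetries of a regular 5-gon: the dihedral group D_5, |D_5| = 10. This group acts transitively on the 5 vertices.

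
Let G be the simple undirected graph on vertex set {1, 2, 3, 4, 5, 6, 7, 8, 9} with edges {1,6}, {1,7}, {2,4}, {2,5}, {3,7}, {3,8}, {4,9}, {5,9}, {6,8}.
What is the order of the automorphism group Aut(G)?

G has two connected components, {1, 3, 6, 7, 8} and {2, 4, 5, 9}; each is 2-regular, so G = C_5 ⊔ C_4. No automorphism exchanges components of different sizes, hence Aut(G) is the direct product D_5 × D_4, order 80.

80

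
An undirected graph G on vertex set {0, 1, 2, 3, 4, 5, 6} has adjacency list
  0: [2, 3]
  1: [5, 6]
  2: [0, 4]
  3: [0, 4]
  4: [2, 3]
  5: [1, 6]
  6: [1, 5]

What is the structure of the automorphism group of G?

G has two connected components, {0, 2, 3, 4} and {1, 5, 6}; each is 2-regular, so G = C_4 ⊔ C_3. No automorphism exchanges components of different sizes, hence Aut(G) is the direct product D_4 × D_3, order 48.

D_4 × D_3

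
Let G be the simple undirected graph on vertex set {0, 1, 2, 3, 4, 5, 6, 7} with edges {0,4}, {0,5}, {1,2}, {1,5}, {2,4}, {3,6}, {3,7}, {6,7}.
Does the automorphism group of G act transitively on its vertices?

G has two connected components, {0, 1, 2, 4, 5} and {3, 6, 7}; each is 2-regular, so G = C_5 ⊔ C_3. The orbit of 0 under Aut(G) is {0, 1, 2, 4, 5}, which does not contain 3, so G is not vertex-transitive.

No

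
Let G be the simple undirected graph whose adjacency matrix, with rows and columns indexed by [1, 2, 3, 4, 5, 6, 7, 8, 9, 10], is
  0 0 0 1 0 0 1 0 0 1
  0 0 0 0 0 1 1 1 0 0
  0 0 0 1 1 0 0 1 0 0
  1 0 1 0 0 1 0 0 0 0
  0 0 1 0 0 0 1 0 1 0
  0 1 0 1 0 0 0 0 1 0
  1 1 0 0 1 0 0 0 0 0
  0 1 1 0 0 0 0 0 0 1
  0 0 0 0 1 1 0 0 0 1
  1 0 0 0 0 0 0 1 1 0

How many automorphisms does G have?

120

G is 3-regular on 10 vertices with no triangles and no 4-cycles (girth 5): this is the Petersen graph. Viewing the Petersen graph as the Kneser graph K(5,2) — vertices are 2-subsets of {1,…,5}, edges join disjoint pairs — its automorphisms are exactly the permutations of the 5-element set, so Aut ≅ S_5 of order 120.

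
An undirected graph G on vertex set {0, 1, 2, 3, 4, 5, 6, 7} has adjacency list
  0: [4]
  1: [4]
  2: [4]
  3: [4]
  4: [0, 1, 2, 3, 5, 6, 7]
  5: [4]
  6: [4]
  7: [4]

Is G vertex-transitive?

No

Vertex 4 is the only vertex of degree 7, so every automorphism fixes it; G is not vertex-transitive.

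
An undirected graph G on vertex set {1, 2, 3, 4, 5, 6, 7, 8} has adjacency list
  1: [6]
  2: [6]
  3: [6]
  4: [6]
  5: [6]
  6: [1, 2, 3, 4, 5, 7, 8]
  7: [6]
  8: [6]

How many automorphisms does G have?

5040

Vertex 6 has degree 7 and every other vertex has degree 1, so G is the star K_{1,7} with centre 6. The 7 leaves are pairwise interchangeable while the centre is fixed, giving Aut(G) = S_7.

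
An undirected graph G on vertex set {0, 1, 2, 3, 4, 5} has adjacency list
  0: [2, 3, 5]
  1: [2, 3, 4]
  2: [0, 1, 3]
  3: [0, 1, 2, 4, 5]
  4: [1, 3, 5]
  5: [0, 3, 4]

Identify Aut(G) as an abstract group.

the dihedral group of order 10

Vertex 3 is the unique vertex of degree 5; the remaining 5 vertices each have degree 3 and induce a cycle, so G is the wheel on 6 vertices with hub 3. With the hub fixed, the remaining symmetry is that of the rim cycle C_5, giving the dihedral group D_5.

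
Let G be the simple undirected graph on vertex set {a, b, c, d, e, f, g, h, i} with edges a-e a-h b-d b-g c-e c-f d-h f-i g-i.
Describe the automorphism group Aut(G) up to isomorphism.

Every vertex has degree 2 and the graph is connected, so G is the 9-cycle C_9. C_9 has 9 rotations and 9 reflections, so Aut(C_9) ≅ D_9 of order 18.

D_9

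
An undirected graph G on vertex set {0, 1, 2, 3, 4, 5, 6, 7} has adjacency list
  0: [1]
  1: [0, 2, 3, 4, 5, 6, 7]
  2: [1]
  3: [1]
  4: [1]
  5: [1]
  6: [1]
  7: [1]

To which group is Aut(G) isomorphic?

Vertex 1 has degree 7 and every other vertex has degree 1, so G is the star K_{1,7} with centre 1. The 7 leaves are pairwise interchangeable while the centre is fixed, giving Aut(G) = S_7.

S_7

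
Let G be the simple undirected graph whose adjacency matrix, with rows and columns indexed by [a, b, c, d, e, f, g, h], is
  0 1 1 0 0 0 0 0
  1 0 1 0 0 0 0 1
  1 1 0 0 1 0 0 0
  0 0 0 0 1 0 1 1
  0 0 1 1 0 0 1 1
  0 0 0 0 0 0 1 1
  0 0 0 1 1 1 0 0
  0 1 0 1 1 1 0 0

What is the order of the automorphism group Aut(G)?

1

The degree sequence is [2, 3, 3, 3, 4, 2, 3, 4]. Checking the degree-preserving permutations of the vertex set shows that none except the identity preserves every edge, so Aut(G) is trivial.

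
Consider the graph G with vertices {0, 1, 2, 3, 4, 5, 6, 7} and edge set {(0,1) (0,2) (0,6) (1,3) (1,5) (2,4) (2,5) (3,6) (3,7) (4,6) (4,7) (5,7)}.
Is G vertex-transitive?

G is 3-regular and bipartite on 2^3 = 8 vertices with girth 4; it is the hypercube graph Q_3. The symmetry group of the 3-cube is the hyperoctahedral group B_3 = Z_2 ≀ S_3, of order 2^3·3! = 48. Under this action every vertex can be carried to every other, so G is vertex-transitive.

Yes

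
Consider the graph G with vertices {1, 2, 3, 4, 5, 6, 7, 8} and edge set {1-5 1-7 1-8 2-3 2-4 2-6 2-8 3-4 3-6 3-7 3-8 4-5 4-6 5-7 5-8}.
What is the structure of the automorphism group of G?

{e}

The degree sequence is [3, 4, 5, 4, 4, 3, 3, 4]. Checking the degree-preserving permutations of the vertex set shows that none except the identity preserves every edge, so Aut(G) is trivial.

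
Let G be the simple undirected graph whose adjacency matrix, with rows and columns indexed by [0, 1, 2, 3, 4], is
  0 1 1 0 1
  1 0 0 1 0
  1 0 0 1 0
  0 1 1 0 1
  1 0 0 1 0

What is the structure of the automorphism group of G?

S_3 × S_2

The vertices split by degree into {0, 3} (degree 3) and {1, 2, 4} (degree 2); every edge runs between the two parts, so G is the complete bipartite graph K_{2,3}. The parts have unequal sizes, so no automorphism swaps them; each part is permuted independently, giving S_3 × S_2 of order 3!·2! = 12.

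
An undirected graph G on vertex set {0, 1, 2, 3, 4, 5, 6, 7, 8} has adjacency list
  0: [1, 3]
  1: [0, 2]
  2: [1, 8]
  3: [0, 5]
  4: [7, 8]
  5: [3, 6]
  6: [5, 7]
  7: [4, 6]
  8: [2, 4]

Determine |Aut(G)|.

Every vertex has degree 2 and the graph is connected, so G is the 9-cycle C_9. The automorphisms of the 9-cycle are exactly the symmetries of a regular 9-gon: the dihedral group D_9, |D_9| = 18.

18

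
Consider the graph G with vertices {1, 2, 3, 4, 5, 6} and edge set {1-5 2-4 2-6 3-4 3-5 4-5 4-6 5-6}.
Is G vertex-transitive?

Vertex 1 is the only vertex of degree 1, so every automorphism fixes it; G is not vertex-transitive.

No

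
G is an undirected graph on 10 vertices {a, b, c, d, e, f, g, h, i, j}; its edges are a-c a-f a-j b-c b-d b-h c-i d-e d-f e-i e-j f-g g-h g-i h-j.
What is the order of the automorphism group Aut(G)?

G is 3-regular on 10 vertices with no triangles and no 4-cycles (girth 5): this is the Petersen graph. Viewing the Petersen graph as the Kneser graph K(5,2) — vertices are 2-subsets of {1,…,5}, edges join disjoint pairs — its automorphisms are exactly the permutations of the 5-element set, so Aut ≅ S_5 of order 120.

120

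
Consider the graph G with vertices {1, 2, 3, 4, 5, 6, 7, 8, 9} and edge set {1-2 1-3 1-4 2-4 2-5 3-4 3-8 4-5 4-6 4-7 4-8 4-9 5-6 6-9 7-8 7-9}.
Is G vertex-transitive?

Vertex 4 is the only vertex of degree 8, so every automorphism fixes it; G is not vertex-transitive.

No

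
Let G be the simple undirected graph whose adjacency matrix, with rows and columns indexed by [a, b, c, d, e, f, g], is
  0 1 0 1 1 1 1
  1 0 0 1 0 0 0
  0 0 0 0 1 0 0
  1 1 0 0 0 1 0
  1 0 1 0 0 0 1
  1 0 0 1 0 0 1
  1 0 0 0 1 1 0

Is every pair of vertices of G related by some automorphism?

No

Vertex a is the only vertex of degree 5, so every automorphism fixes it; G is not vertex-transitive.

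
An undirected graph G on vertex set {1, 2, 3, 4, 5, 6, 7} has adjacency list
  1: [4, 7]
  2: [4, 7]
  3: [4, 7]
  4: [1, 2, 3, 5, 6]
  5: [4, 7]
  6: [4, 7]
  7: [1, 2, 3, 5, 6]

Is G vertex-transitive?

No

Automorphisms preserve degree, but G has vertices of degree 2 and vertices of degree 5; no automorphism maps one to the other, so G is not vertex-transitive.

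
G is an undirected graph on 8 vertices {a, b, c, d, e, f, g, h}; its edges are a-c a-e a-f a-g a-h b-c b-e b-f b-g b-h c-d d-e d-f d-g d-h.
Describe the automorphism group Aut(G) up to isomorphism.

S_5 × S_3

The vertices split by degree into {a, b, d} (degree 5) and {c, e, f, g, h} (degree 3); every edge runs between the two parts, so G is the complete bipartite graph K_{3,5}. The parts have unequal sizes, so no automorphism swaps them; each part is permuted independently, giving S_5 × S_3 of order 5!·3! = 720.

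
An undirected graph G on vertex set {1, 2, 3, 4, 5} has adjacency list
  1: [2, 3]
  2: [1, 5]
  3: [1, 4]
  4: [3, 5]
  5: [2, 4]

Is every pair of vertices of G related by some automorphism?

Yes

G is 2-regular and connected on 5 vertices, i.e. the cycle C_5. C_5 has 5 rotations and 5 reflections, so Aut(C_5) ≅ D_5 of order 10. This group acts transitively on the 5 vertices.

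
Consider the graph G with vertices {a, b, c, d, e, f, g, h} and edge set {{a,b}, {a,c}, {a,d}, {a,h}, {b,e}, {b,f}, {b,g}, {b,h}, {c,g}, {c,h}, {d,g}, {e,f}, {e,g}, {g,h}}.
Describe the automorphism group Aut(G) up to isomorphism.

the trivial group

Degrees alone do not determine every vertex (e.g. a and h both have degree 4), but their neighbour-degree multisets differ: N(a) has degrees [2, 3, 4, 5] while N(h) has degrees [3, 4, 5, 5]. Repeating this refinement separates all vertices, so the only automorphism is the identity.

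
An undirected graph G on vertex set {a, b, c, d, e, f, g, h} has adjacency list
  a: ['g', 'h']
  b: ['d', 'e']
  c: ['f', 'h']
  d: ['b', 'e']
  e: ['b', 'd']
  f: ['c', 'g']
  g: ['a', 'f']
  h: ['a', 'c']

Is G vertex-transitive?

G has two connected components, {a, c, f, g, h} and {b, d, e}; each is 2-regular, so G = C_5 ⊔ C_3. The orbit of a under Aut(G) is {a, c, f, g, h}, which does not contain b, so G is not vertex-transitive.

No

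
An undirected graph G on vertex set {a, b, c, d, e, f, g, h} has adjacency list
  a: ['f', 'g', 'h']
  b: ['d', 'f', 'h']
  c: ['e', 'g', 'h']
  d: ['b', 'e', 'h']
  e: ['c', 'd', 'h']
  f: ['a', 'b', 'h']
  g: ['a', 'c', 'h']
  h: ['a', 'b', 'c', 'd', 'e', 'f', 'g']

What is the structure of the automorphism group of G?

Vertex h is the unique vertex of degree 7; the remaining 7 vertices each have degree 3 and induce a cycle, so G is the wheel on 8 vertices with hub h. Every automorphism fixes the hub and acts on the rim 7-cycle, so Aut(G) ≅ Aut(C_7) = D_7 of order 14.

D_7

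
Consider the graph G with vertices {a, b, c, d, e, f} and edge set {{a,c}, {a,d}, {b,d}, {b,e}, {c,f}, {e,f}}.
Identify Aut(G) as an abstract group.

the dihedral group of order 12

Every vertex has degree 2 and the graph is connected, so G is the 6-cycle C_6. The automorphisms of the 6-cycle are exactly the symmetries of a regular 6-gon: the dihedral group D_6, |D_6| = 12.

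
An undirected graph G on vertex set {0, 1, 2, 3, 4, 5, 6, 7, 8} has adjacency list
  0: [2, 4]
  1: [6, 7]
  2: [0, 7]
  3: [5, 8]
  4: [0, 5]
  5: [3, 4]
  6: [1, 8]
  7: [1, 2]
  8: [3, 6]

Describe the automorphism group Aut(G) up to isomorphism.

G is 2-regular and connected on 9 vertices, i.e. the cycle C_9. C_9 has 9 rotations and 9 reflections, so Aut(C_9) ≅ D_9 of order 18.

D_9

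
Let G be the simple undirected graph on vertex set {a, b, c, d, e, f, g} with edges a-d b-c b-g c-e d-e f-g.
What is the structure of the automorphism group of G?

C_2

The degree sequence is [1, 2, 2, 2, 2, 1, 2]; the two degree-1 vertices a and f are the ends of a path, so G = P_7. A path has exactly one nontrivial symmetry — reversal — giving Aut(G) of order 2.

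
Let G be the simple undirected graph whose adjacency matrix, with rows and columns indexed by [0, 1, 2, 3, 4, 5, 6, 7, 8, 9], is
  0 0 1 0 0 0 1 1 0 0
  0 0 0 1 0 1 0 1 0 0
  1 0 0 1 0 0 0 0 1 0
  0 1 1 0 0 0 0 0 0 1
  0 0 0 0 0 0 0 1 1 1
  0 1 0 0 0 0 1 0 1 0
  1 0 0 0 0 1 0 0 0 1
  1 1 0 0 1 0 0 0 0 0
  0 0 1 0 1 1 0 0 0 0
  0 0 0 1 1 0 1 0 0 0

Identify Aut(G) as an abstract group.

G is 3-regular on 10 vertices with no triangles and no 4-cycles (girth 5): this is the Petersen graph. It is a classical fact that the Petersen graph has automorphism group S_5 (order 120), arising from its description as the Kneser graph K(5,2).

S_5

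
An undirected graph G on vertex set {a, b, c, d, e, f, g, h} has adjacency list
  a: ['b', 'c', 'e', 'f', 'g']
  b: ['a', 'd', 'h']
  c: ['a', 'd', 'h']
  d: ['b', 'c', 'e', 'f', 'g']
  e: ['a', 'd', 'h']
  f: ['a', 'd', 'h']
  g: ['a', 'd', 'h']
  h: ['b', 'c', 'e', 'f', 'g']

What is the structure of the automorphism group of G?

S_5 × S_3

The vertices split by degree into {a, d, h} (degree 5) and {b, c, e, f, g} (degree 3); every edge runs between the two parts, so G is the complete bipartite graph K_{3,5}. Automorphisms preserve the bipartition setwise (since the parts differ in size) and act as S_5 × S_3 within it; |Aut| = 720.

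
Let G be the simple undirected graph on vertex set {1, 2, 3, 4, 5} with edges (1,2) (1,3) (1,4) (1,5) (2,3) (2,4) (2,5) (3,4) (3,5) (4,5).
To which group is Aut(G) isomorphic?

the symmetric group on 5 letters

All 5 vertices are pairwise adjacent: G = K_5. Any permutation of the 5 vertices preserves K_5, so Aut(K_5) = S_5 of order 5! = 120.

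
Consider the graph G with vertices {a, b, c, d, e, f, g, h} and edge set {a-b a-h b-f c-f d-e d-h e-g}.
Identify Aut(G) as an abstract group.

Z_2

The degree sequence is [2, 2, 1, 2, 2, 2, 1, 2]; the two degree-1 vertices c and g are the ends of a path, so G = P_8. A path has exactly one nontrivial symmetry — reversal — giving Aut(G) of order 2.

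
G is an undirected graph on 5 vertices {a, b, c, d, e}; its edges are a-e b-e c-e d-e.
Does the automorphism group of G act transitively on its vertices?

No

Vertex e is the only vertex of degree 4, so every automorphism fixes it; G is not vertex-transitive.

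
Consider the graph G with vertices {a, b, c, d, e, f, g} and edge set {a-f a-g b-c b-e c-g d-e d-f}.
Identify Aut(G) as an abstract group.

D_7

G is 2-regular and connected on 7 vertices, i.e. the cycle C_7. The automorphisms of the 7-cycle are exactly the symmetries of a regular 7-gon: the dihedral group D_7, |D_7| = 14.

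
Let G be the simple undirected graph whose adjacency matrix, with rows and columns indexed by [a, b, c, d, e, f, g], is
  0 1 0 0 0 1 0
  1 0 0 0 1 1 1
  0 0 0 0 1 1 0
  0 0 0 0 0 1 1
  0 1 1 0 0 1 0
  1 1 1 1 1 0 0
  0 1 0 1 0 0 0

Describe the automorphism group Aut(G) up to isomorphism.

Degrees alone do not determine every vertex (e.g. a and c both have degree 2), but their neighbour-degree multisets differ: N(a) has degrees [4, 5] while N(c) has degrees [3, 5]. Repeating this refinement separates all vertices, so the only automorphism is the identity.

the trivial group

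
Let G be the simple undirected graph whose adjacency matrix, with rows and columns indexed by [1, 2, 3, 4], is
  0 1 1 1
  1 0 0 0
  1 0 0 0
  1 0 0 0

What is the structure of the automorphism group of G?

the symmetric group on 3 letters

Vertex 1 has degree 3 and every other vertex has degree 1, so G is the star K_{1,3} with centre 1. Any automorphism fixes the centre and permutes the 3 leaves freely, so Aut(G) ≅ S_3 of order 3! = 6.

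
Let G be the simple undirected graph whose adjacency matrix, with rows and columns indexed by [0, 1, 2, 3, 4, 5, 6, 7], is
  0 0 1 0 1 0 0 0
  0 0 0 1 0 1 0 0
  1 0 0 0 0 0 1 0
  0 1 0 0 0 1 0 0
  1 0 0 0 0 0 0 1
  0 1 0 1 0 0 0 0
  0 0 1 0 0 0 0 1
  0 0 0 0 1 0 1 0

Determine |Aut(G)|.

60

G has two connected components, {0, 2, 4, 6, 7} and {1, 3, 5}; each is 2-regular, so G = C_5 ⊔ C_3. No automorphism exchanges components of different sizes, hence Aut(G) is the direct product D_3 × D_5, order 60.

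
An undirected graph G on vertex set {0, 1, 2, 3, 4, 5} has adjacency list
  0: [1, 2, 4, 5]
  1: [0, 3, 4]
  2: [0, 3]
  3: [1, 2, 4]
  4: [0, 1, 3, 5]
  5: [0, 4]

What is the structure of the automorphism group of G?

1

Degrees alone do not determine every vertex (e.g. 0 and 4 both have degree 4), but their neighbour-degree multisets differ: N(0) has degrees [2, 2, 3, 4] while N(4) has degrees [2, 3, 3, 4]. Repeating this refinement separates all vertices, so the only automorphism is the identity.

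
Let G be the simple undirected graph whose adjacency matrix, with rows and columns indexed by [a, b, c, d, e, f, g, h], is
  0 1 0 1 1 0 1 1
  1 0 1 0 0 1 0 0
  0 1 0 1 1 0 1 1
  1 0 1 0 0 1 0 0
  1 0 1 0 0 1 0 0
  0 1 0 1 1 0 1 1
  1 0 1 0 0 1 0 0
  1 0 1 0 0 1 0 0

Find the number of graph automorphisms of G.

The vertices split by degree into {a, c, f} (degree 5) and {b, d, e, g, h} (degree 3); every edge runs between the two parts, so G is the complete bipartite graph K_{3,5}. The parts have unequal sizes, so no automorphism swaps them; each part is permuted independently, giving S_5 × S_3 of order 5!·3! = 720.

720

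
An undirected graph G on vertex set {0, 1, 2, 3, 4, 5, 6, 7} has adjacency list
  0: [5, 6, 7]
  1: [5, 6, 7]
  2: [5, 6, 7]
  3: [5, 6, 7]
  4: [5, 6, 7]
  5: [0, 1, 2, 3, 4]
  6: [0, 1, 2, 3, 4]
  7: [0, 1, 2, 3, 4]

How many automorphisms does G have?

The vertices split by degree into {5, 6, 7} (degree 5) and {0, 1, 2, 3, 4} (degree 3); every edge runs between the two parts, so G is the complete bipartite graph K_{3,5}. The parts have unequal sizes, so no automorphism swaps them; each part is permuted independently, giving S_5 × S_3 of order 5!·3! = 720.

720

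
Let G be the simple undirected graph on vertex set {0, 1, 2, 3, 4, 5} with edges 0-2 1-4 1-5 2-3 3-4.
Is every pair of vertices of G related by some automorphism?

Automorphisms preserve degree, but G has vertices of degree 1 and vertices of degree 2; no automorphism maps one to the other, so G is not vertex-transitive.

No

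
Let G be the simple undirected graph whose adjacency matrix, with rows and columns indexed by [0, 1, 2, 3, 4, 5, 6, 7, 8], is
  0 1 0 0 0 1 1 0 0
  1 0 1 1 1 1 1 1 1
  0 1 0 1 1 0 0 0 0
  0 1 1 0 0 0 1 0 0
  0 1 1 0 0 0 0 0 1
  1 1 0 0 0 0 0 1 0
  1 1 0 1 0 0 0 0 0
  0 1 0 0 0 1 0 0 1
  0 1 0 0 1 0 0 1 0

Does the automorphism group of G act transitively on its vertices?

Vertex 1 is the only vertex of degree 8, so every automorphism fixes it; G is not vertex-transitive.

No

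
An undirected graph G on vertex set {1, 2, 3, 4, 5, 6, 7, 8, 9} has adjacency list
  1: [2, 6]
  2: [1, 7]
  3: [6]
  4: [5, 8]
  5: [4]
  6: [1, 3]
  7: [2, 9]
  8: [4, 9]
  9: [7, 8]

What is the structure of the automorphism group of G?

Z_2

The degree sequence is [2, 2, 1, 2, 1, 2, 2, 2, 2]; the two degree-1 vertices 3 and 5 are the ends of a path, so G = P_9. The only nontrivial automorphism of a path is the end-to-end reflection, so Aut(G) ≅ Z_2.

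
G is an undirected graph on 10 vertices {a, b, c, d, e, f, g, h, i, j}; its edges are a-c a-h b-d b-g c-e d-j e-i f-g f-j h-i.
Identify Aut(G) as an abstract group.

G has two connected components, {a, c, e, h, i} and {b, d, f, g, j}; each is 2-regular, so G = C_5 ⊔ C_5. Aut of a disjoint union of two copies of C_5 is the wreath product D_5 ≀ Z_2, of order 2·10² = 200.

D_5 ≀ Z_2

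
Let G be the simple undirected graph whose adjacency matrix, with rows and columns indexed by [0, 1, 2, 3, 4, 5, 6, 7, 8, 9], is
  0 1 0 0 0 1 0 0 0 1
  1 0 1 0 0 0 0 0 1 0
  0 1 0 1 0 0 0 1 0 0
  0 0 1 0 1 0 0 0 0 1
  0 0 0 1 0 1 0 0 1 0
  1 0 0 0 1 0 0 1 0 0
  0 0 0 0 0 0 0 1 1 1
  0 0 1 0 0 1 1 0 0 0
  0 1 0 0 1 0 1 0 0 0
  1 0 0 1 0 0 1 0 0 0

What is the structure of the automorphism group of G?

the symmetric group S_5

G is 3-regular on 10 vertices with no triangles and no 4-cycles (girth 5): this is the Petersen graph. It is a classical fact that the Petersen graph has automorphism group S_5 (order 120), arising from its description as the Kneser graph K(5,2).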